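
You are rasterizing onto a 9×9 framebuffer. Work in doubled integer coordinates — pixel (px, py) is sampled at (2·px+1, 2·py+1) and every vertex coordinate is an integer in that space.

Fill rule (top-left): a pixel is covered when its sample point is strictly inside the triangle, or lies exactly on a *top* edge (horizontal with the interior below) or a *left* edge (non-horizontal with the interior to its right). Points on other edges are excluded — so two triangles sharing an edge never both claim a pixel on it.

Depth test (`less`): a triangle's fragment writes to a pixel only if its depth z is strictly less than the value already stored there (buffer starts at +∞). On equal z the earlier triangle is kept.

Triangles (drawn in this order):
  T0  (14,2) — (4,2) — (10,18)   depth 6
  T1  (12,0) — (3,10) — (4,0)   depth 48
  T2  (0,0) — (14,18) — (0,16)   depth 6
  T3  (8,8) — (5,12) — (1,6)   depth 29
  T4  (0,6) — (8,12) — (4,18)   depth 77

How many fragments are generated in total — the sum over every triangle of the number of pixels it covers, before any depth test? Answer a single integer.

T0:
  2·area = 160  (B↔C swapped to make it positive)
  edge (14, 2)→(10, 18): d=(-4,16) right/bottom  bias=-1
  edge (10, 18)→(4, 2): d=(-6,-16) top-left  bias=+0
  edge (4, 2)→(14, 2): d=(10,0) top-left  bias=+0
    (2,1)@(5, 3): e=[140,10,10] → #
    (3,1)@(7, 3): e=[108,42,10] → #
    (4,1)@(9, 3): e=[76,74,10] → #
    (5,1)@(11, 3): e=[44,106,10] → #
    (6,1)@(13, 3): e=[12,138,10] → #
    (7,1)@(15, 3): e=[-20,170,10] → ·
    (2,2)@(5, 5): e=[132,-2,30] → ·
    (3,2)@(7, 5): e=[100,30,30] → #
    (7,2)@(15, 5): e=[-28,158,30] → ·
    (3,3)@(7, 7): e=[92,18,50] → #
    (6,3)@(13, 7): e=[-4,114,50] → ·
    (3,4)@(7, 9): e=[84,6,70] → #
  covered (20 px):
    · · · · · · · · ·
    · · # # # # # · ·
    · · · # # # # · ·
    · · · # # # · · ·
    · · · # # # · · ·
    · · · · # # · · ·
    · · · · # # · · ·
    · · · · # · · · ·
    · · · · · · · · ·
T1:
  2·area = 80
  edge (12, 0)→(3, 10): d=(-9,10) right/bottom  bias=-1
  edge (3, 10)→(4, 0): d=(1,-10) top-left  bias=+0
  edge (4, 0)→(12, 0): d=(8,0) top-left  bias=+0
    (2,0)@(5, 1): e=[61,11,8] → #
    (3,0)@(7, 1): e=[41,31,8] → #
    (4,0)@(9, 1): e=[21,51,8] → #
    (5,0)@(11, 1): e=[1,71,8] → #
    (6,0)@(13, 1): e=[-19,91,8] → ·
    (2,1)@(5, 3): e=[43,13,24] → #
    (5,1)@(11, 3): e=[-17,73,24] → ·
    (2,2)@(5, 5): e=[25,15,40] → #
    (4,2)@(9, 5): e=[-15,55,40] → ·
    (2,3)@(5, 7): e=[7,17,56] → #
    (3,3)@(7, 7): e=[-13,37,56] → ·
    (2,4)@(5, 9): e=[-11,19,72] → ·
  covered (10 px):
    · · # # # # · · ·
    · · # # # · · · ·
    · · # # · · · · ·
    · · # · · · · · ·
    · · · · · · · · ·
    · · · · · · · · ·
    · · · · · · · · ·
    · · · · · · · · ·
    · · · · · · · · ·
T2:
  2·area = 224
  edge (0, 0)→(14, 18): d=(14,18) right/bottom  bias=-1
  edge (14, 18)→(0, 16): d=(-14,-2) top-left  bias=+0
  edge (0, 16)→(0, 0): d=(0,-16) top-left  bias=+0
    (0,1)@(1, 3): e=[24,184,16] → #
    (1,1)@(3, 3): e=[-12,188,48] → ·
    (0,2)@(1, 5): e=[52,156,16] → #
    (1,2)@(3, 5): e=[16,160,48] → #
    (2,2)@(5, 5): e=[-20,164,80] → ·
    (0,3)@(1, 7): e=[80,128,16] → #
    (2,3)@(5, 7): e=[8,136,80] → #
    (3,3)@(7, 7): e=[-28,140,112] → ·
    (0,4)@(1, 9): e=[108,100,16] → #
    (3,4)@(7, 9): e=[0,112,112] → ·  [on edge]
    (0,5)@(1, 11): e=[136,72,16] → #
    (3,5)@(7, 11): e=[28,84,112] → #
    (3,8)@(7, 17): e=[112,0,112] → #  [on edge]
  covered (28 px):
    · · · · · · · · ·
    # · · · · · · · ·
    # # · · · · · · ·
    # # # · · · · · ·
    # # # · · · · · ·
    # # # # · · · · ·
    # # # # # · · · ·
    # # # # # # · · ·
    · · · # # # # · ·
T3:
  2·area = 34
  edge (8, 8)→(5, 12): d=(-3,4) right/bottom  bias=-1
  edge (5, 12)→(1, 6): d=(-4,-6) top-left  bias=+0
  edge (1, 6)→(8, 8): d=(7,2) right/bottom  bias=-1
    (1,3)@(3, 7): e=[23,8,3] → #
    (2,3)@(5, 7): e=[15,20,-1] → ·
    (1,4)@(3, 9): e=[17,0,17] → #  [on edge]
    (2,4)@(5, 9): e=[9,12,13] → #
    (3,4)@(7, 9): e=[1,24,9] → #
    (4,4)@(9, 9): e=[-7,36,5] → ·
    (1,5)@(3, 11): e=[11,-8,31] → ·
    (2,5)@(5, 11): e=[3,4,27] → #
    (3,5)@(7, 11): e=[-5,16,23] → ·
    (2,6)@(5, 13): e=[-3,-4,41] → ·
    (3,7)@(7, 15): e=[-17,0,51] → ·  [on edge]
  covered (5 px):
    · · · · · · · · ·
    · · · · · · · · ·
    · · · · · · · · ·
    · # · · · · · · ·
    · # # # · · · · ·
    · · # · · · · · ·
    · · · · · · · · ·
    · · · · · · · · ·
    · · · · · · · · ·
T4:
  2·area = 72
  edge (0, 6)→(8, 12): d=(8,6) right/bottom  bias=-1
  edge (8, 12)→(4, 18): d=(-4,6) right/bottom  bias=-1
  edge (4, 18)→(0, 6): d=(-4,-12) top-left  bias=+0
    (0,3)@(1, 7): e=[2,62,8] → #
    (1,3)@(3, 7): e=[-10,50,32] → ·
    (0,4)@(1, 9): e=[18,54,0] → #  [on edge]
    (1,4)@(3, 9): e=[6,42,24] → #
    (2,4)@(5, 9): e=[-6,30,48] → ·
    (0,5)@(1, 11): e=[34,46,-8] → ·
    (1,5)@(3, 11): e=[22,34,16] → #
    (2,5)@(5, 11): e=[10,22,40] → #
    (3,5)@(7, 11): e=[-2,10,64] → ·
    (1,6)@(3, 13): e=[38,26,8] → #
    (3,6)@(7, 13): e=[14,2,56] → #
    (4,6)@(9, 13): e=[2,-10,80] → ·
    (1,7)@(3, 15): e=[54,18,0] → #  [on edge]
  covered (10 px):
    · · · · · · · · ·
    · · · · · · · · ·
    · · · · · · · · ·
    # · · · · · · · ·
    # # · · · · · · ·
    · # # · · · · · ·
    · # # # · · · · ·
    · # # · · · · · ·
    · · · · · · · · ·

Result: 73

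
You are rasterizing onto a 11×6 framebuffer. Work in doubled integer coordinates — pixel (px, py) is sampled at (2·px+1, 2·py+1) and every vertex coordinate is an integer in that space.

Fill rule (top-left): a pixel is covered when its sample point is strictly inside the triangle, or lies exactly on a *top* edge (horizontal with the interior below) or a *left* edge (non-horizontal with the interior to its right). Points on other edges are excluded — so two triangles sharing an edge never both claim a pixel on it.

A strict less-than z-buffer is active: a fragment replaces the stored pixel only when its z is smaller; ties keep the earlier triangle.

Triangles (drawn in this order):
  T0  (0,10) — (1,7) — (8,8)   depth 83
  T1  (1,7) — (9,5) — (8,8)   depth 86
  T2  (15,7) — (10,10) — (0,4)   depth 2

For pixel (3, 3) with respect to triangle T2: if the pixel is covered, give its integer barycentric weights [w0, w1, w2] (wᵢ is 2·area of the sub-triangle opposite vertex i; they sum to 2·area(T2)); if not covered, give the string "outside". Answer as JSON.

T0:
  2·area = 22
  edge (0, 10)→(1, 7): d=(1,-3) top-left  bias=+0
  edge (1, 7)→(8, 8): d=(7,1) right/bottom  bias=-1
  edge (8, 8)→(0, 10): d=(-8,2) right/bottom  bias=-1
    (1,0)@(3, 1): e=[0,-44,66] → .  [on edge]
    (0,3)@(1, 7): e=[0,0,22] → .  [on edge]
    (0,4)@(1, 9): e=[2,14,6] → X
    (1,4)@(3, 9): e=[8,12,2] → X
    (2,4)@(5, 9): e=[14,10,-2] → .
    (7,4)@(15, 9): e=[44,0,-22] → .  [on edge]
    (0,5)@(1, 11): e=[4,28,-10] → .
    (1,5)@(3, 11): e=[10,26,-14] → .
  covered (2 px):
    . . . . . . . . . . .
    . . . . . . . . . . .
    . . . . . . . . . . .
    . . . . . . . . . . .
    X X . . . . . . . . .
    . . . . . . . . . . .
T1:
  2·area = 22
  edge (1, 7)→(9, 5): d=(8,-2) top-left  bias=+0
  edge (9, 5)→(8, 8): d=(-1,3) right/bottom  bias=-1
  edge (8, 8)→(1, 7): d=(-7,-1) top-left  bias=+0
    (8,1)@(17, 3): e=[0,-22,44] → .  [on edge]
    (4,2)@(9, 5): e=[0,0,22] → .  [on edge]
    (0,3)@(1, 7): e=[0,22,0] → X  [on edge]
    (1,3)@(3, 7): e=[4,16,2] → X
    (2,3)@(5, 7): e=[8,10,4] → X
    (3,3)@(7, 7): e=[12,4,6] → X
    (4,3)@(9, 7): e=[16,-2,8] → .
    (0,4)@(1, 9): e=[16,20,-14] → .
    (1,4)@(3, 9): e=[20,14,-12] → .
    (2,4)@(5, 9): e=[24,8,-10] → .
    (3,4)@(7, 9): e=[28,2,-8] → .
    (7,4)@(15, 9): e=[44,-22,0] → .  [on edge]
    (3,5)@(7, 11): e=[44,0,-22] → .  [on edge]
  covered (4 px):
    . . . . . . . . . . .
    . . . . . . . . . . .
    . . . . . . . . . . .
    X X X X . . . . . . .
    . . . . . . . . . . .
    . . . . . . . . . . .
T2:
  2·area = 60
  edge (15, 7)→(10, 10): d=(-5,3) right/bottom  bias=-1
  edge (10, 10)→(0, 4): d=(-10,-6) top-left  bias=+0
  edge (0, 4)→(15, 7): d=(15,3) right/bottom  bias=-1
    (1,2)@(3, 5): e=[46,8,6] → X
    (2,2)@(5, 5): e=[40,20,0] → .  [on edge]
    (1,3)@(3, 7): e=[36,-12,36] → .
    (2,3)@(5, 7): e=[30,0,30] → X  [on edge]
    (3,3)@(7, 7): e=[24,12,24] → X
    (4,3)@(9, 7): e=[18,24,18] → X
    (5,3)@(11, 7): e=[12,36,12] → X
    (6,3)@(13, 7): e=[6,48,6] → X
    (7,3)@(15, 7): e=[0,60,0] → .  [on edge]
    (2,4)@(5, 9): e=[20,-20,60] → .
    (3,4)@(7, 9): e=[14,-8,54] → .
    (4,4)@(9, 9): e=[8,4,48] → X
  covered (8 px):
    . . . . . . . . . . .
    . . . . . . . . . . .
    . X . . . . . . . . .
    . . X X X X X . . . .
    . . . . X X . . . . .
    . . . . . . . . . . .

Answer: [12,24,24]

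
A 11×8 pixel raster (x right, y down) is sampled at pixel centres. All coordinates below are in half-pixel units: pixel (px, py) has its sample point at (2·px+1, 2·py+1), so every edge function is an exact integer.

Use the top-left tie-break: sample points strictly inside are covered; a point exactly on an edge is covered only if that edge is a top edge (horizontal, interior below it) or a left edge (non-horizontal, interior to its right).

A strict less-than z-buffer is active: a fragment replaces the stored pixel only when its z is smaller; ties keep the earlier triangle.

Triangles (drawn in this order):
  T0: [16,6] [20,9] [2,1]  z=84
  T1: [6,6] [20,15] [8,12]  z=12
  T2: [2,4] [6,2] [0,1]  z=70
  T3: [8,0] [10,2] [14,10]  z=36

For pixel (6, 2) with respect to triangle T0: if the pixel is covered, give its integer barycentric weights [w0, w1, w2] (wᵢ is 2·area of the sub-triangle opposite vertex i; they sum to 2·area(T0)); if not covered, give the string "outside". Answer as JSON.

T0:
  2·area = 22
  edge (16, 6)→(20, 9): d=(4,3) right/bottom  bias=-1
  edge (20, 9)→(2, 1): d=(-18,-8) top-left  bias=+0
  edge (2, 1)→(16, 6): d=(14,5) right/bottom  bias=-1
    (3,1)@(7, 3): e=[15,4,3] → #
    (4,1)@(9, 3): e=[9,20,-7] → ·
    (3,2)@(7, 5): e=[23,-32,31] → ·
    (5,2)@(11, 5): e=[11,0,11] → #  [on edge]
    (6,2)@(13, 5): e=[5,16,1] → #
    (7,2)@(15, 5): e=[-1,32,-9] → ·
    (5,3)@(11, 7): e=[19,-36,39] → ·
    (6,3)@(13, 7): e=[13,-20,29] → ·
    (8,3)@(17, 7): e=[1,12,9] → #
    (9,3)@(19, 7): e=[-5,28,-1] → ·
    (8,4)@(17, 9): e=[9,-24,37] → ·
  covered (4 px):
    · · · · · · · · · · ·
    · · · # · · · · · · ·
    · · · · · # # · · · ·
    · · · · · · · · # · ·
    · · · · · · · · · · ·
    · · · · · · · · · · ·
    · · · · · · · · · · ·
    · · · · · · · · · · ·
T1:
  2·area = 66
  edge (6, 6)→(20, 15): d=(14,9) right/bottom  bias=-1
  edge (20, 15)→(8, 12): d=(-12,-3) top-left  bias=+0
  edge (8, 12)→(6, 6): d=(-2,-6) top-left  bias=+0
    (2,1)@(5, 3): e=[-33,99,0] → ·  [on edge]
    (3,3)@(7, 7): e=[5,57,4] → #
    (4,3)@(9, 7): e=[-13,63,16] → ·
    (3,4)@(7, 9): e=[33,33,0] → #  [on edge]
    (4,4)@(9, 9): e=[15,39,12] → #
    (5,4)@(11, 9): e=[-3,45,24] → ·
    (3,5)@(7, 11): e=[61,9,-4] → ·
    (4,5)@(9, 11): e=[43,15,8] → #
    (5,5)@(11, 11): e=[25,21,20] → #
    (6,5)@(13, 11): e=[7,27,32] → #
    (7,5)@(15, 11): e=[-11,33,44] → ·
    (4,6)@(9, 13): e=[71,-9,4] → ·
    (4,7)@(9, 15): e=[99,-33,0] → ·  [on edge]
  covered (8 px):
    · · · · · · · · · · ·
    · · · · · · · · · · ·
    · · · · · · · · · · ·
    · · · # · · · · · · ·
    · · · # # · · · · · ·
    · · · · # # # · · · ·
    · · · · · · # # · · ·
    · · · · · · · · · · ·
T2:
  2·area = 16  (B↔C swapped to make it positive)
  edge (2, 4)→(0, 1): d=(-2,-3) top-left  bias=+0
  edge (0, 1)→(6, 2): d=(6,1) right/bottom  bias=-1
  edge (6, 2)→(2, 4): d=(-4,2) right/bottom  bias=-1
    (1,1)@(3, 3): e=[5,9,2] → #
    (2,1)@(5, 3): e=[11,7,-2] → ·
    (1,2)@(3, 5): e=[1,21,-6] → ·
  covered (1 px):
    · · · · · · · · · · ·
    · # · · · · · · · · ·
    · · · · · · · · · · ·
    · · · · · · · · · · ·
    · · · · · · · · · · ·
    · · · · · · · · · · ·
    · · · · · · · · · · ·
    · · · · · · · · · · ·
T3:
  2·area = 8
  edge (8, 0)→(10, 2): d=(2,2) right/bottom  bias=-1
  edge (10, 2)→(14, 10): d=(4,8) right/bottom  bias=-1
  edge (14, 10)→(8, 0): d=(-6,-10) top-left  bias=+0
    (4,0)@(9, 1): e=[0,4,4] → ·  [on edge]
    (5,1)@(11, 3): e=[0,-4,12] → ·  [on edge]
    (5,2)@(11, 5): e=[4,4,0] → #  [on edge]
    (6,2)@(13, 5): e=[0,-12,20] → ·  [on edge]
    (5,3)@(11, 7): e=[8,12,-12] → ·
    (7,3)@(15, 7): e=[0,-20,28] → ·  [on edge]
    (8,4)@(17, 9): e=[0,-28,36] → ·  [on edge]
    (9,5)@(19, 11): e=[0,-36,44] → ·  [on edge]
    (10,6)@(21, 13): e=[0,-44,52] → ·  [on edge]
    (8,7)@(17, 15): e=[12,-4,0] → ·  [on edge]
  covered (1 px):
    · · · · · · · · · · ·
    · · · · · · · · · · ·
    · · · · · # · · · · ·
    · · · · · · · · · · ·
    · · · · · · · · · · ·
    · · · · · · · · · · ·
    · · · · · · · · · · ·
    · · · · · · · · · · ·

Final: [16,1,5]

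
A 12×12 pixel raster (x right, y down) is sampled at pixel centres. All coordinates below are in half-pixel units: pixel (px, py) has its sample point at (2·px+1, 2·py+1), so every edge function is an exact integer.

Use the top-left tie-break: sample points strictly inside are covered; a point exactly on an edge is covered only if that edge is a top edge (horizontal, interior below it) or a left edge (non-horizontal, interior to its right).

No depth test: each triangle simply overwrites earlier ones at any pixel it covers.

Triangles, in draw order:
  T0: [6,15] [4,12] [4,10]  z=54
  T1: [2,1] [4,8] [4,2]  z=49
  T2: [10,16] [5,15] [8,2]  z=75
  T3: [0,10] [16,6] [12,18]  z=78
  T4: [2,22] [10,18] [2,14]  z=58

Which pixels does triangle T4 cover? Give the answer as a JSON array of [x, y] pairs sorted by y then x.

T0:
  2·area = 4
  edge (6, 15)→(4, 12): d=(-2,-3) top-left  bias=+0
  edge (4, 12)→(4, 10): d=(0,-2) top-left  bias=+0
  edge (4, 10)→(6, 15): d=(2,5) right/bottom  bias=-1
    (2,6)@(5, 13): e=[1,2,1] → █
    (3,6)@(7, 13): e=[7,6,-9] → ·
    (2,7)@(5, 15): e=[-3,2,5] → ·
  covered (1 px):
    · · · · · · · · · · · ·
    · · · · · · · · · · · ·
    · · · · · · · · · · · ·
    · · · · · · · · · · · ·
    · · · · · · · · · · · ·
    · · · · · · · · · · · ·
    · · █ · · · · · · · · ·
    · · · · · · · · · · · ·
    · · · · · · · · · · · ·
    · · · · · · · · · · · ·
    · · · · · · · · · · · ·
    · · · · · · · · · · · ·
T1:
  2·area = 12  (B↔C swapped to make it positive)
  edge (2, 1)→(4, 2): d=(2,1) right/bottom  bias=-1
  edge (4, 2)→(4, 8): d=(0,6) right/bottom  bias=-1
  edge (4, 8)→(2, 1): d=(-2,-7) top-left  bias=+0
    (1,1)@(3, 3): e=[3,6,3] → █
    (2,1)@(5, 3): e=[1,-6,17] → ·
    (1,2)@(3, 5): e=[7,6,-1] → ·
  covered (1 px):
    · · · · · · · · · · · ·
    · █ · · · · · · · · · ·
    · · · · · · · · · · · ·
    · · · · · · · · · · · ·
    · · · · · · · · · · · ·
    · · · · · · · · · · · ·
    · · · · · · · · · · · ·
    · · · · · · · · · · · ·
    · · · · · · · · · · · ·
    · · · · · · · · · · · ·
    · · · · · · · · · · · ·
    · · · · · · · · · · · ·
T2:
  2·area = 68
  edge (10, 16)→(5, 15): d=(-5,-1) top-left  bias=+0
  edge (5, 15)→(8, 2): d=(3,-13) top-left  bias=+0
  edge (8, 2)→(10, 16): d=(2,14) right/bottom  bias=-1
    (3,3)@(7, 7): e=[42,2,24] → █
    (4,3)@(9, 7): e=[44,28,-4] → ·
    (3,4)@(7, 9): e=[32,8,28] → █
    (4,4)@(9, 9): e=[34,34,0] → ·  [on edge]
    (3,5)@(7, 11): e=[22,14,32] → █
    (4,5)@(9, 11): e=[24,40,4] → █
    (5,5)@(11, 11): e=[26,66,-24] → ·
    (3,6)@(7, 13): e=[12,20,36] → █
    (5,6)@(11, 13): e=[16,72,-20] → ·
    (2,7)@(5, 15): e=[0,0,68] → █  [on edge]
    (5,7)@(11, 15): e=[6,78,-16] → ·
    (2,8)@(5, 17): e=[-10,6,72] → ·
    (7,8)@(15, 17): e=[0,136,-68] → ·  [on edge]
    (5,11)@(11, 23): e=[-34,102,0] → ·  [on edge]
  covered (9 px):
    · · · · · · · · · · · ·
    · · · · · · · · · · · ·
    · · · · · · · · · · · ·
    · · · █ · · · · · · · ·
    · · · █ · · · · · · · ·
    · · · █ █ · · · · · · ·
    · · · █ █ · · · · · · ·
    · · █ █ █ · · · · · · ·
    · · · · · · · · · · · ·
    · · · · · · · · · · · ·
    · · · · · · · · · · · ·
    · · · · · · · · · · · ·
T3:
  2·area = 176
  edge (0, 10)→(16, 6): d=(16,-4) top-left  bias=+0
  edge (16, 6)→(12, 18): d=(-4,12) right/bottom  bias=-1
  edge (12, 18)→(0, 10): d=(-12,-8) top-left  bias=+0
    (8,1)@(17, 3): e=[-44,0,220] → ·  [on edge]
    (6,3)@(13, 7): e=[4,32,140] → █
    (7,3)@(15, 7): e=[12,8,156] → █
    (8,3)@(17, 7): e=[20,-16,172] → ·
    (2,4)@(5, 9): e=[4,120,52] → █
    (3,4)@(7, 9): e=[12,96,68] → █
    (4,4)@(9, 9): e=[20,72,84] → █
    (5,4)@(11, 9): e=[28,48,100] → █
    (7,4)@(15, 9): e=[44,0,132] → ·  [on edge]
    (1,5)@(3, 11): e=[28,136,12] → █
    (7,5)@(15, 11): e=[76,-8,108] → ·
    (1,6)@(3, 13): e=[60,128,-12] → ·
    (6,7)@(13, 15): e=[132,0,44] → ·  [on edge]
    (5,10)@(11, 21): e=[220,0,-44] → ·  [on edge]
  covered (21 px):
    · · · · · · · · · · · ·
    · · · · · · · · · · · ·
    · · · · · · · · · · · ·
    · · · · · · █ █ · · · ·
    · · █ █ █ █ █ · · · · ·
    · █ █ █ █ █ █ · · · · ·
    · · █ █ █ █ █ · · · · ·
    · · · · █ █ · · · · · ·
    · · · · · █ · · · · · ·
    · · · · · · · · · · · ·
    · · · · · · · · · · · ·
    · · · · · · · · · · · ·
T4:
  2·area = 64  (B↔C swapped to make it positive)
  edge (2, 22)→(2, 14): d=(0,-8) top-left  bias=+0
  edge (2, 14)→(10, 18): d=(8,4) right/bottom  bias=-1
  edge (10, 18)→(2, 22): d=(-8,4) right/bottom  bias=-1
    (1,7)@(3, 15): e=[8,4,52] → █
    (2,7)@(5, 15): e=[24,-4,44] → ·
    (1,8)@(3, 17): e=[8,20,36] → █
    (2,8)@(5, 17): e=[24,12,28] → █
    (3,8)@(7, 17): e=[40,4,20] → █
    (4,8)@(9, 17): e=[56,-4,12] → ·
    (1,9)@(3, 19): e=[8,36,20] → █
    (4,9)@(9, 19): e=[56,12,-4] → ·
    (1,10)@(3, 21): e=[8,52,4] → █
    (2,10)@(5, 21): e=[24,44,-4] → ·
    (3,10)@(7, 21): e=[40,36,-12] → ·
    (1,11)@(3, 23): e=[8,68,-12] → ·
  covered (8 px):
    · · · · · · · · · · · ·
    · · · · · · · · · · · ·
    · · · · · · · · · · · ·
    · · · · · · · · · · · ·
    · · · · · · · · · · · ·
    · · · · · · · · · · · ·
    · · · · · · · · · · · ·
    · █ · · · · · · · · · ·
    · █ █ █ · · · · · · · ·
    · █ █ █ · · · · · · · ·
    · █ · · · · · · · · · ·
    · · · · · · · · · · · ·

Result: [[1,7],[1,8],[2,8],[3,8],[1,9],[2,9],[3,9],[1,10]]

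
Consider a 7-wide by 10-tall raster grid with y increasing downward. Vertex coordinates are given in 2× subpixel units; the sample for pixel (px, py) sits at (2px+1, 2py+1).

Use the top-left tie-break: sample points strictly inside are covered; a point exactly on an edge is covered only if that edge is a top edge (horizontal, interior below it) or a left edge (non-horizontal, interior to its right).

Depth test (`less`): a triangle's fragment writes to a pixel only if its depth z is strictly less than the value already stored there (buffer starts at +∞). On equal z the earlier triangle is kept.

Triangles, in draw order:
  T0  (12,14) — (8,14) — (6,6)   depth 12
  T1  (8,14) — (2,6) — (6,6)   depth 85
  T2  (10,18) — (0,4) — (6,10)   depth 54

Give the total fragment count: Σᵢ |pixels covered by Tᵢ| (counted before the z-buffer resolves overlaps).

T0:
  2·area = 32
  edge (12, 14)→(8, 14): d=(-4,0) right/bottom  bias=-1
  edge (8, 14)→(6, 6): d=(-2,-8) top-left  bias=+0
  edge (6, 6)→(12, 14): d=(6,8) right/bottom  bias=-1
    (3,4)@(7, 9): e=[20,2,10] → X
    (4,4)@(9, 9): e=[20,18,-6] → .
    (3,5)@(7, 11): e=[12,-2,22] → .
    (4,5)@(9, 11): e=[12,14,6] → X
    (5,5)@(11, 11): e=[12,30,-10] → .
    (4,6)@(9, 13): e=[4,10,18] → X
    (5,6)@(11, 13): e=[4,26,2] → X
    (6,6)@(13, 13): e=[4,42,-14] → .
    (4,7)@(9, 15): e=[-4,6,30] → .
    (5,7)@(11, 15): e=[-4,22,14] → .
  covered (4 px):
    . . . . . . .
    . . . . . . .
    . . . . . . .
    . . . . . . .
    . . . X . . .
    . . . . X . .
    . . . . X X .
    . . . . . . .
    . . . . . . .
    . . . . . . .
T1:
  2·area = 32
  edge (8, 14)→(2, 6): d=(-6,-8) top-left  bias=+0
  edge (2, 6)→(6, 6): d=(4,0) top-left  bias=+0
  edge (6, 6)→(8, 14): d=(2,8) right/bottom  bias=-1
    (1,3)@(3, 7): e=[2,4,26] → X
    (2,3)@(5, 7): e=[18,4,10] → X
    (3,3)@(7, 7): e=[34,4,-6] → .
    (1,4)@(3, 9): e=[-10,12,30] → .
    (2,4)@(5, 9): e=[6,12,14] → X
    (3,4)@(7, 9): e=[22,12,-2] → .
    (2,5)@(5, 11): e=[-6,20,18] → .
    (3,5)@(7, 11): e=[10,20,2] → X
    (4,5)@(9, 11): e=[26,20,-14] → .
    (3,6)@(7, 13): e=[-2,28,6] → .
  covered (4 px):
    . . . . . . .
    . . . . . . .
    . . . . . . .
    . X X . . . .
    . . X . . . .
    . . . X . . .
    . . . . . . .
    . . . . . . .
    . . . . . . .
    . . . . . . .
T2:
  2·area = 24
  edge (10, 18)→(0, 4): d=(-10,-14) top-left  bias=+0
  edge (0, 4)→(6, 10): d=(6,6) right/bottom  bias=-1
  edge (6, 10)→(10, 18): d=(4,8) right/bottom  bias=-1
    (0,2)@(1, 5): e=[4,0,20] → .  [on edge]
    (1,3)@(3, 7): e=[12,0,12] → .  [on edge]
    (2,4)@(5, 9): e=[20,0,4] → .  [on edge]
    (2,5)@(5, 11): e=[0,12,12] → X  [on edge]
    (3,5)@(7, 11): e=[28,0,-4] → .  [on edge]
    (2,6)@(5, 13): e=[-20,24,20] → .
    (3,6)@(7, 13): e=[8,12,4] → X
    (4,6)@(9, 13): e=[36,0,-12] → .  [on edge]
    (3,7)@(7, 15): e=[-12,24,12] → .
    (5,7)@(11, 15): e=[44,0,-20] → .  [on edge]
    (6,8)@(13, 17): e=[52,0,-28] → .  [on edge]
  covered (2 px):
    . . . . . . .
    . . . . . . .
    . . . . . . .
    . . . . . . .
    . . . . . . .
    . . X . . . .
    . . . X . . .
    . . . . . . .
    . . . . . . .
    . . . . . . .

Result: 10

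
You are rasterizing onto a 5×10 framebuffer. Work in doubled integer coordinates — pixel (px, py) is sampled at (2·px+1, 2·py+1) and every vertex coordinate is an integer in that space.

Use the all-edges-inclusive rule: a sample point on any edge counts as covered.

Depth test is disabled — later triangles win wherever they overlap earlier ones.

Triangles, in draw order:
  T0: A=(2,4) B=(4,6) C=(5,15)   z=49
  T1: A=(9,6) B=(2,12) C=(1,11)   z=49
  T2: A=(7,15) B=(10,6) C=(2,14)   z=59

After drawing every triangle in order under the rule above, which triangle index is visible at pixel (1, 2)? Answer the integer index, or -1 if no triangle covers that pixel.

T0:
  2·area = 16
  edge (2, 4)→(4, 6): d=(2,2) inclusive
  edge (4, 6)→(5, 15): d=(1,9) inclusive
  edge (5, 15)→(2, 4): d=(-3,-11) inclusive
    (0,1)@(1, 3): e=[0,24,-8] → .  [on edge]
    (1,2)@(3, 5): e=[0,8,8] → X  [on edge]
    (2,2)@(5, 5): e=[-4,-10,30] → .
    (1,3)@(3, 7): e=[4,10,2] → X
    (2,3)@(5, 7): e=[0,-8,24] → .  [on edge]
    (1,4)@(3, 9): e=[8,12,-4] → .
    (3,4)@(7, 9): e=[0,-24,40] → .  [on edge]
    (4,5)@(9, 11): e=[0,-40,56] → .  [on edge]
    (2,7)@(5, 15): e=[16,0,0] → X  [on edge]
    (3,7)@(7, 15): e=[12,-18,22] → .
    (2,8)@(5, 17): e=[20,2,-6] → .
  covered (3 px):
    . . . . .
    . . . . .
    . X . . .
    . X . . .
    . . . . .
    . . . . .
    . . . . .
    . . X . .
    . . . . .
    . . . . .
T1:
  2·area = 13
  edge (9, 6)→(2, 12): d=(-7,6) inclusive
  edge (2, 12)→(1, 11): d=(-1,-1) inclusive
  edge (1, 11)→(9, 6): d=(8,-5) inclusive
    (2,4)@(5, 9): e=[3,6,4] → X
    (3,4)@(7, 9): e=[-9,8,14] → .
    (0,5)@(1, 11): e=[13,0,0] → X  [on edge]
    (1,5)@(3, 11): e=[1,2,10] → X
    (2,5)@(5, 11): e=[-11,4,20] → .
    (0,6)@(1, 13): e=[-1,-2,16] → .
    (1,6)@(3, 13): e=[-13,0,26] → .  [on edge]
    (2,7)@(5, 15): e=[-39,0,52] → .  [on edge]
    (3,8)@(7, 17): e=[-65,0,78] → .  [on edge]
    (4,9)@(9, 19): e=[-91,0,104] → .  [on edge]
  covered (3 px):
    . . . . .
    . . . . .
    . . . . .
    . . . . .
    . . X . .
    X X . . .
    . . . . .
    . . . . .
    . . . . .
    . . . . .
T2:
  2·area = 48  (B↔C swapped to make it positive)
  edge (7, 15)→(2, 14): d=(-5,-1) inclusive
  edge (2, 14)→(10, 6): d=(8,-8) inclusive
  edge (10, 6)→(7, 15): d=(-3,9) inclusive
    (4,3)@(9, 7): e=[42,0,6] → X  [on edge]
    (3,4)@(7, 9): e=[30,0,18] → X  [on edge]
    (4,4)@(9, 9): e=[32,16,0] → X  [on edge]
    (2,5)@(5, 11): e=[18,0,30] → X  [on edge]
    (4,5)@(9, 11): e=[22,32,-6] → .
    (1,6)@(3, 13): e=[6,0,42] → X  [on edge]
    (4,6)@(9, 13): e=[12,48,-12] → .
    (0,7)@(1, 15): e=[-6,0,54] → .  [on edge]
    (1,7)@(3, 15): e=[-4,16,36] → .
    (2,7)@(5, 15): e=[-2,32,18] → .
    (3,7)@(7, 15): e=[0,48,0] → X  [on edge]
    (4,7)@(9, 15): e=[2,64,-18] → .
  covered (9 px):
    . . . . .
    . . . . .
    . . . . .
    . . . . X
    . . . X X
    . . X X .
    . X X X .
    . . . X .
    . . . . .
    . . . . .

Z-buffer (winner per pixel, '.' = empty):
  . . . . .
  . . . . .
  . 0 . . .
  . 0 . . 2
  . . 1 2 2
  1 1 2 2 .
  . 2 2 2 .
  . . 0 2 .
  . . . . .
  . . . . .

Final: 0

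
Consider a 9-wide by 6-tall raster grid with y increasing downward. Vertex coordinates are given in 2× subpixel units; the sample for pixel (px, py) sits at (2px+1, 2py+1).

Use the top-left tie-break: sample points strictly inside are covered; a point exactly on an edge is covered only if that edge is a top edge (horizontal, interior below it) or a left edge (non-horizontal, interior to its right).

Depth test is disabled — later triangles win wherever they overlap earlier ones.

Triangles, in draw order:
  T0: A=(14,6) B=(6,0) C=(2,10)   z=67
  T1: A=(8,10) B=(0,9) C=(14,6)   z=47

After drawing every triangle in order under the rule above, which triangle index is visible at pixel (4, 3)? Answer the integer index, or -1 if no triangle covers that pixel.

T0:
  2·area = 104  (B↔C swapped to make it positive)
  edge (14, 6)→(2, 10): d=(-12,4) right/bottom  bias=-1
  edge (2, 10)→(6, 0): d=(4,-10) top-left  bias=+0
  edge (6, 0)→(14, 6): d=(8,6) right/bottom  bias=-1
    (3,0)@(7, 1): e=[88,14,2] → X
    (4,0)@(9, 1): e=[80,34,-10] → .
    (2,1)@(5, 3): e=[72,2,30] → X
    (4,1)@(9, 3): e=[56,42,6] → X
    (5,1)@(11, 3): e=[48,62,-6] → .
    (2,2)@(5, 5): e=[48,10,46] → X
    (5,2)@(11, 5): e=[24,70,10] → X
    (6,2)@(13, 5): e=[16,90,-2] → .
    (8,2)@(17, 5): e=[0,130,-26] → .  [on edge]
    (2,3)@(5, 7): e=[24,18,62] → X
    (5,3)@(11, 7): e=[0,78,26] → .  [on edge]
    (1,4)@(3, 9): e=[8,6,90] → X
    (2,4)@(5, 9): e=[0,26,78] → .  [on edge]
  covered (12 px):
    . . . X . . . . .
    . . X X X . . . .
    . . X X X X . . .
    . . X X X . . . .
    . X . . . . . . .
    . . . . . . . . .
T1:
  2·area = 38
  edge (8, 10)→(0, 9): d=(-8,-1) top-left  bias=+0
  edge (0, 9)→(14, 6): d=(14,-3) top-left  bias=+0
  edge (14, 6)→(8, 10): d=(-6,4) right/bottom  bias=-1
    (5,3)@(11, 7): e=[27,5,6] → X
    (6,3)@(13, 7): e=[29,11,-2] → .
    (0,4)@(1, 9): e=[1,3,34] → X
    (1,4)@(3, 9): e=[3,9,26] → X
    (2,4)@(5, 9): e=[5,15,18] → X
    (3,4)@(7, 9): e=[7,21,10] → X
    (4,4)@(9, 9): e=[9,27,2] → X
    (5,4)@(11, 9): e=[11,33,-6] → .
    (0,5)@(1, 11): e=[-15,31,22] → .
    (1,5)@(3, 11): e=[-13,37,14] → .
    (2,5)@(5, 11): e=[-11,43,6] → .
    (3,5)@(7, 11): e=[-9,49,-2] → .
  covered (6 px):
    . . . . . . . . .
    . . . . . . . . .
    . . . . . . . . .
    . . . . . X . . .
    X X X X X . . . .
    . . . . . . . . .

Z-buffer (winner per pixel, '.' = empty):
  . . . 0 . . . . .
  . . 0 0 0 . . . .
  . . 0 0 0 0 . . .
  . . 0 0 0 1 . . .
  1 1 1 1 1 . . . .
  . . . . . . . . .

Final: 0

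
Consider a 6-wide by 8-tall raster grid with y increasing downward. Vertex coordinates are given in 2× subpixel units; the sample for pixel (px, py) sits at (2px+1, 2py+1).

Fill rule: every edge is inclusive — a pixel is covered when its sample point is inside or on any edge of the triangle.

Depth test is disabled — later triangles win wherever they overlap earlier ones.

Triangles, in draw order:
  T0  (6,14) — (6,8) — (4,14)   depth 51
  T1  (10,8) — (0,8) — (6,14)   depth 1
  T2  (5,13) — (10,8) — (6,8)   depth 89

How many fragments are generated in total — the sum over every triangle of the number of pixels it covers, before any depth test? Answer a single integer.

T0:
  2·area = 12  (B↔C swapped to make it positive)
  edge (6, 14)→(4, 14): d=(-2,0) inclusive
  edge (4, 14)→(6, 8): d=(2,-6) inclusive
  edge (6, 8)→(6, 14): d=(0,6) inclusive
    (3,2)@(7, 5): e=[18,0,-6] → ·  [on edge]
    (2,5)@(5, 11): e=[6,0,6] → █  [on edge]
    (3,5)@(7, 11): e=[6,12,-6] → ·
    (2,6)@(5, 13): e=[2,4,6] → █
    (3,6)@(7, 13): e=[2,16,-6] → ·
    (2,7)@(5, 15): e=[-2,8,6] → ·
  covered (2 px):
    · · · · · ·
    · · · · · ·
    · · · · · ·
    · · · · · ·
    · · · · · ·
    · · █ · · ·
    · · █ · · ·
    · · · · · ·
T1:
  2·area = 60  (B↔C swapped to make it positive)
  edge (10, 8)→(6, 14): d=(-4,6) inclusive
  edge (6, 14)→(0, 8): d=(-6,-6) inclusive
  edge (0, 8)→(10, 8): d=(10,0) inclusive
    (0,4)@(1, 9): e=[50,0,10] → █  [on edge]
    (1,4)@(3, 9): e=[38,12,10] → █
    (2,4)@(5, 9): e=[26,24,10] → █
    (3,4)@(7, 9): e=[14,36,10] → █
    (4,4)@(9, 9): e=[2,48,10] → █
    (5,4)@(11, 9): e=[-10,60,10] → ·
    (0,5)@(1, 11): e=[42,-12,30] → ·
    (1,5)@(3, 11): e=[30,0,30] → █  [on edge]
    (4,5)@(9, 11): e=[-6,36,30] → ·
    (1,6)@(3, 13): e=[22,-12,50] → ·
    (2,6)@(5, 13): e=[10,0,50] → █  [on edge]
    (3,6)@(7, 13): e=[-2,12,50] → ·
    (3,7)@(7, 15): e=[-10,0,70] → ·  [on edge]
  covered (9 px):
    · · · · · ·
    · · · · · ·
    · · · · · ·
    · · · · · ·
    █ █ █ █ █ ·
    · █ █ █ · ·
    · · █ · · ·
    · · · · · ·
T2:
  2·area = 20  (B↔C swapped to make it positive)
  edge (5, 13)→(6, 8): d=(1,-5) inclusive
  edge (6, 8)→(10, 8): d=(4,0) inclusive
  edge (10, 8)→(5, 13): d=(-5,5) inclusive
    (3,1)@(7, 3): e=[0,-20,40] → ·  [on edge]
    (5,3)@(11, 7): e=[24,-4,0] → ·  [on edge]
    (3,4)@(7, 9): e=[6,4,10] → █
    (4,4)@(9, 9): e=[16,4,0] → █  [on edge]
    (5,4)@(11, 9): e=[26,4,-10] → ·
    (3,5)@(7, 11): e=[8,12,0] → █  [on edge]
    (4,5)@(9, 11): e=[18,12,-10] → ·
    (2,6)@(5, 13): e=[0,20,0] → █  [on edge]
    (3,6)@(7, 13): e=[10,20,-10] → ·
    (1,7)@(3, 15): e=[-8,28,0] → ·  [on edge]
    (2,7)@(5, 15): e=[2,28,-10] → ·
  covered (4 px):
    · · · · · ·
    · · · · · ·
    · · · · · ·
    · · · · · ·
    · · · █ █ ·
    · · · █ · ·
    · · █ · · ·
    · · · · · ·

Result: 15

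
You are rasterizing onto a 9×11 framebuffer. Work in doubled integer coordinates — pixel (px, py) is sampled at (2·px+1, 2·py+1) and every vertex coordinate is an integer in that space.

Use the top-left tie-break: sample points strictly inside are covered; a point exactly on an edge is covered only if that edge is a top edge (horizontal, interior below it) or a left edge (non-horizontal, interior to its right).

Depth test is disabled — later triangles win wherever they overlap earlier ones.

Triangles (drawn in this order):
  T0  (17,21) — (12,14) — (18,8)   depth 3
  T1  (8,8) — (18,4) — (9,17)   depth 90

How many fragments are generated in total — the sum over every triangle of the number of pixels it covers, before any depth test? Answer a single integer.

T0:
  2·area = 72
  edge (17, 21)→(12, 14): d=(-5,-7) top-left  bias=+0
  edge (12, 14)→(18, 8): d=(6,-6) top-left  bias=+0
  edge (18, 8)→(17, 21): d=(-1,13) right/bottom  bias=-1
    (3,3)@(7, 7): e=[0,-72,144] → .  [on edge]
    (8,4)@(17, 9): e=[60,0,12] → X  [on edge]
    (7,5)@(15, 11): e=[36,0,36] → X  [on edge]
    (6,6)@(13, 13): e=[12,0,60] → X  [on edge]
    (5,7)@(11, 15): e=[-12,0,84] → .  [on edge]
    (6,7)@(13, 15): e=[2,12,58] → X
    (4,8)@(9, 17): e=[-36,0,108] → .  [on edge]
    (6,8)@(13, 17): e=[-8,24,56] → .
    (7,8)@(15, 17): e=[6,36,30] → X
    (3,9)@(7, 19): e=[-60,0,132] → .  [on edge]
    (7,9)@(15, 19): e=[-4,48,28] → .
    (8,9)@(17, 19): e=[10,60,2] → X
    (2,10)@(5, 21): e=[-84,0,156] → .  [on edge]
    (8,10)@(17, 21): e=[0,72,0] → .  [on edge]
  covered (12 px):
    . . . . . . . . .
    . . . . . . . . .
    . . . . . . . . .
    . . . . . . . . .
    . . . . . . . . X
    . . . . . . . X X
    . . . . . . X X X
    . . . . . . X X X
    . . . . . . . X X
    . . . . . . . . X
    . . . . . . . . .
T1:
  2·area = 94
  edge (8, 8)→(18, 4): d=(10,-4) top-left  bias=+0
  edge (18, 4)→(9, 17): d=(-9,13) right/bottom  bias=-1
  edge (9, 17)→(8, 8): d=(-1,-9) top-left  bias=+0
    (8,2)@(17, 5): e=[6,4,84] → X
    (5,3)@(11, 7): e=[2,64,28] → X
    (6,3)@(13, 7): e=[10,38,46] → X
    (7,3)@(15, 7): e=[18,12,64] → X
    (8,3)@(17, 7): e=[26,-14,82] → .
    (4,4)@(9, 9): e=[14,72,8] → X
    (7,4)@(15, 9): e=[38,-6,62] → .
    (4,5)@(9, 11): e=[34,54,6] → X
    (7,5)@(15, 11): e=[58,-24,60] → .
    (4,6)@(9, 13): e=[54,36,4] → X
    (6,6)@(13, 13): e=[70,-16,40] → .
    (4,7)@(9, 15): e=[74,18,2] → X
    (4,8)@(9, 17): e=[94,0,0] → .  [on edge]
  covered (13 px):
    . . . . . . . . .
    . . . . . . . . .
    . . . . . . . . X
    . . . . . X X X .
    . . . . X X X . .
    . . . . X X X . .
    . . . . X X . . .
    . . . . X . . . .
    . . . . . . . . .
    . . . . . . . . .
    . . . . . . . . .

Answer: 25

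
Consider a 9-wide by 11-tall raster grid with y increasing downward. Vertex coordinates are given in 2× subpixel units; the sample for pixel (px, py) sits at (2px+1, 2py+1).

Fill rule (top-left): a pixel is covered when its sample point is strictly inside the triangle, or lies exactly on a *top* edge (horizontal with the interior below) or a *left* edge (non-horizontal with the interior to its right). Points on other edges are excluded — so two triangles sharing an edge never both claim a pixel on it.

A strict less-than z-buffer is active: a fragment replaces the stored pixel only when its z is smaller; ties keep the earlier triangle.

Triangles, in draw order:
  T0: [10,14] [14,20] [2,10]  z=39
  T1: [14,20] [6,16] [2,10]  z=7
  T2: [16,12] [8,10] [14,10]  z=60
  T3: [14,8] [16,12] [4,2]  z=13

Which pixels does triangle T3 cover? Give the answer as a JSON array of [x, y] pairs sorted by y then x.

T0:
  2·area = 32
  edge (10, 14)→(14, 20): d=(4,6) right/bottom  bias=-1
  edge (14, 20)→(2, 10): d=(-12,-10) top-left  bias=+0
  edge (2, 10)→(10, 14): d=(8,4) right/bottom  bias=-1
    (3,6)@(7, 13): e=[14,14,4] → X
    (4,6)@(9, 13): e=[2,34,-4] → .
    (3,7)@(7, 15): e=[22,-10,20] → .
    (4,7)@(9, 15): e=[10,10,12] → X
    (5,7)@(11, 15): e=[-2,30,4] → .
    (4,8)@(9, 17): e=[18,-14,28] → .
    (5,8)@(11, 17): e=[6,6,20] → X
    (6,8)@(13, 17): e=[-6,26,12] → .
    (5,9)@(11, 19): e=[14,-18,36] → .
    (6,9)@(13, 19): e=[2,2,28] → X
    (7,9)@(15, 19): e=[-10,22,20] → .
    (6,10)@(13, 21): e=[10,-22,44] → .
  covered (4 px):
    . . . . . . . . .
    . . . . . . . . .
    . . . . . . . . .
    . . . . . . . . .
    . . . . . . . . .
    . . . . . . . . .
    . . . X . . . . .
    . . . . X . . . .
    . . . . . X . . .
    . . . . . . X . .
    . . . . . . . . .
T1:
  2·area = 32
  edge (14, 20)→(6, 16): d=(-8,-4) top-left  bias=+0
  edge (6, 16)→(2, 10): d=(-4,-6) top-left  bias=+0
  edge (2, 10)→(14, 20): d=(12,10) right/bottom  bias=-1
    (1,5)@(3, 11): e=[28,2,2] → X
    (2,5)@(5, 11): e=[36,14,-18] → .
    (1,6)@(3, 13): e=[12,-6,26] → .
    (2,6)@(5, 13): e=[20,6,6] → X
    (3,6)@(7, 13): e=[28,18,-14] → .
    (2,7)@(5, 15): e=[4,-2,30] → .
    (3,7)@(7, 15): e=[12,10,10] → X
    (4,7)@(9, 15): e=[20,22,-10] → .
    (3,8)@(7, 17): e=[-4,2,34] → .
    (4,8)@(9, 17): e=[4,14,14] → X
    (5,8)@(11, 17): e=[12,26,-6] → .
    (4,9)@(9, 19): e=[-12,6,38] → .
  covered (4 px):
    . . . . . . . . .
    . . . . . . . . .
    . . . . . . . . .
    . . . . . . . . .
    . . . . . . . . .
    . X . . . . . . .
    . . X . . . . . .
    . . . X . . . . .
    . . . . X . . . .
    . . . . . . . . .
    . . . . . . . . .
T2:
  2·area = 12
  edge (16, 12)→(8, 10): d=(-8,-2) top-left  bias=+0
  edge (8, 10)→(14, 10): d=(6,0) top-left  bias=+0
  edge (14, 10)→(16, 12): d=(2,2) right/bottom  bias=-1
    (2,0)@(5, 1): e=[66,-54,0] → .  [on edge]
    (3,1)@(7, 3): e=[54,-42,0] → .  [on edge]
    (4,2)@(9, 5): e=[42,-30,0] → .  [on edge]
    (5,3)@(11, 7): e=[30,-18,0] → .  [on edge]
    (6,4)@(13, 9): e=[18,-6,0] → .  [on edge]
    (6,5)@(13, 11): e=[2,6,4] → X
    (7,5)@(15, 11): e=[6,6,0] → .  [on edge]
    (6,6)@(13, 13): e=[-14,18,8] → .
    (8,6)@(17, 13): e=[-6,18,0] → .  [on edge]
  covered (1 px):
    . . . . . . . . .
    . . . . . . . . .
    . . . . . . . . .
    . . . . . . . . .
    . . . . . . . . .
    . . . . . . X . .
    . . . . . . . . .
    . . . . . . . . .
    . . . . . . . . .
    . . . . . . . . .
    . . . . . . . . .
T3:
  2·area = 28
  edge (14, 8)→(16, 12): d=(2,4) right/bottom  bias=-1
  edge (16, 12)→(4, 2): d=(-12,-10) top-left  bias=+0
  edge (4, 2)→(14, 8): d=(10,6) right/bottom  bias=-1
    (4,2)@(9, 5): e=[14,14,0] → .  [on edge]
    (5,3)@(11, 7): e=[10,10,8] → X
    (6,3)@(13, 7): e=[2,30,-4] → .
    (5,4)@(11, 9): e=[14,-14,28] → .
    (6,4)@(13, 9): e=[6,6,16] → X
    (7,4)@(15, 9): e=[-2,26,4] → .
    (6,5)@(13, 11): e=[10,-18,36] → .
    (7,5)@(15, 11): e=[2,2,24] → X
    (8,5)@(17, 11): e=[-6,22,12] → .
    (7,6)@(15, 13): e=[6,-22,44] → .
  covered (3 px):
    . . . . . . . . .
    . . . . . . . . .
    . . . . . . . . .
    . . . . . X . . .
    . . . . . . X . .
    . . . . . . . X .
    . . . . . . . . .
    . . . . . . . . .
    . . . . . . . . .
    . . . . . . . . .
    . . . . . . . . .

Answer: [[5,3],[6,4],[7,5]]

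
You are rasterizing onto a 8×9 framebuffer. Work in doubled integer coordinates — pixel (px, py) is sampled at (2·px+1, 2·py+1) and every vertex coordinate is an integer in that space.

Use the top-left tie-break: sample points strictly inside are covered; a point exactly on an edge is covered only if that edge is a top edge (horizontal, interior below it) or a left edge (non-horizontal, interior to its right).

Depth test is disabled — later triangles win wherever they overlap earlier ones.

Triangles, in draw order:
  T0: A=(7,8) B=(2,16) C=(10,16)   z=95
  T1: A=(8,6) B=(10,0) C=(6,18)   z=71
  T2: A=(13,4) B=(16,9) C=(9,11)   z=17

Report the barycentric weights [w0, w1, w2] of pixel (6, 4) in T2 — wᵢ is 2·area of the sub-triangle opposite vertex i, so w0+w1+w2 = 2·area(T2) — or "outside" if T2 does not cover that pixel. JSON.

T0:
  2·area = 64  (B↔C swapped to make it positive)
  edge (7, 8)→(10, 16): d=(3,8) right/bottom  bias=-1
  edge (10, 16)→(2, 16): d=(-8,0) right/bottom  bias=-1
  edge (2, 16)→(7, 8): d=(5,-8) top-left  bias=+0
    (3,4)@(7, 9): e=[3,56,5] → #
    (4,4)@(9, 9): e=[-13,56,21] → ·
    (3,5)@(7, 11): e=[9,40,15] → #
    (4,5)@(9, 11): e=[-7,40,31] → ·
    (2,6)@(5, 13): e=[31,24,9] → #
    (4,6)@(9, 13): e=[-1,24,41] → ·
    (1,7)@(3, 15): e=[53,8,3] → #
    (4,7)@(9, 15): e=[5,8,51] → #
    (5,7)@(11, 15): e=[-11,8,67] → ·
    (1,8)@(3, 17): e=[59,-8,13] → ·
    (2,8)@(5, 17): e=[43,-8,29] → ·
    (3,8)@(7, 17): e=[27,-8,45] → ·
  covered (8 px):
    · · · · · · · ·
    · · · · · · · ·
    · · · · · · · ·
    · · · · · · · ·
    · · · # · · · ·
    · · · # · · · ·
    · · # # · · · ·
    · # # # # · · ·
    · · · · · · · ·
T1:
  2·area = 12
  edge (8, 6)→(10, 0): d=(2,-6) top-left  bias=+0
  edge (10, 0)→(6, 18): d=(-4,18) right/bottom  bias=-1
  edge (6, 18)→(8, 6): d=(2,-12) top-left  bias=+0
    (4,1)@(9, 3): e=[0,6,6] → #  [on edge]
    (5,1)@(11, 3): e=[12,-30,30] → ·
    (4,2)@(9, 5): e=[4,-2,10] → ·
    (3,4)@(7, 9): e=[0,18,-6] → ·  [on edge]
    (3,6)@(7, 13): e=[8,2,2] → #
    (4,6)@(9, 13): e=[20,-34,26] → ·
    (2,7)@(5, 15): e=[0,30,-18] → ·  [on edge]
    (3,7)@(7, 15): e=[12,-6,6] → ·
  covered (2 px):
    · · · · · · · ·
    · · · · # · · ·
    · · · · · · · ·
    · · · · · · · ·
    · · · · · · · ·
    · · · · · · · ·
    · · · # · · · ·
    · · · · · · · ·
    · · · · · · · ·
T2:
  2·area = 41
  edge (13, 4)→(16, 9): d=(3,5) right/bottom  bias=-1
  edge (16, 9)→(9, 11): d=(-7,2) right/bottom  bias=-1
  edge (9, 11)→(13, 4): d=(4,-7) top-left  bias=+0
    (6,2)@(13, 5): e=[3,34,4] → #
    (7,2)@(15, 5): e=[-7,30,18] → ·
    (6,3)@(13, 7): e=[9,20,12] → #
    (7,3)@(15, 7): e=[-1,16,26] → ·
    (5,4)@(11, 9): e=[25,10,6] → #
    (7,4)@(15, 9): e=[5,2,34] → #
    (4,5)@(9, 11): e=[41,0,0] → ·  [on edge]
    (5,5)@(11, 11): e=[31,-4,14] → ·
    (6,5)@(13, 11): e=[21,-8,28] → ·
    (7,5)@(15, 11): e=[11,-12,42] → ·
  covered (5 px):
    · · · · · · · ·
    · · · · · · · ·
    · · · · · · # ·
    · · · · · · # ·
    · · · · · # # #
    · · · · · · · ·
    · · · · · · · ·
    · · · · · · · ·
    · · · · · · · ·

Result: [6,20,15]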